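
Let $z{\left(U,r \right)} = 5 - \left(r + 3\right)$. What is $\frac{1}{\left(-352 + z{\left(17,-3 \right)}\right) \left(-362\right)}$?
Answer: $\frac{1}{125614} \approx 7.9609 \cdot 10^{-6}$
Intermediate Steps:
$z{\left(U,r \right)} = 2 - r$ ($z{\left(U,r \right)} = 5 - \left(3 + r\right) = 2 - r$)
$\frac{1}{\left(-352 + z{\left(17,-3 \right)}\right) \left(-362\right)} = \frac{1}{\left(-352 + \left(2 - -3\right)\right) \left(-362\right)} = \frac{1}{\left(-352 + \left(2 + 3\right)\right) \left(-362\right)} = \frac{1}{\left(-352 + 5\right) \left(-362\right)} = \frac{1}{\left(-347\right) \left(-362\right)} = \frac{1}{125614}$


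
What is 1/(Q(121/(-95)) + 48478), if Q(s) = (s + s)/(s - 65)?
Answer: 3148/152608865 ≈ 2.0628e-5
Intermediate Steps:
Q(s) = 2*s/(-65 + s) (Q(s) = (2*s)/(-65 + s) = 2*s/(-65 + s))
1/(Q(121/(-95)) + 48478) = 1/(2*(121/(-95))/(-65 + 121/(-95)) + 48478) = 1/(2*(121*(-1/95))/(-65 + 121*(-1/95)) + 48478) = 1/(2*(-121/95)/(-65 - 121/95) + 48478) = 1/(2*(-121/95)/(-6296/95) + 48478) = 1/(2*(-121/95)*(-95/6296) + 48478) = 1/(121/3148 + 48478) = 1/(152608865/3148) = 3148/152608865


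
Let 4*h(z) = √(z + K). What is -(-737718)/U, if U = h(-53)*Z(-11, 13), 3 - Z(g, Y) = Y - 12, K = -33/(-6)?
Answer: -1475436*I*√190/95 ≈ -2.1408e+5*I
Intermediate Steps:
K = 11/2 (K = -33*(-⅙) = 11/2 ≈ 5.5000)
h(z) = √(11/2 + z)/4 (h(z) = √(z + 11/2)/4 = √(11/2 + z)/4)
Z(g, Y) = 15 - Y (Z(g, Y) = 3 - (Y - 12) = 3 - (-12 + Y) = 3 + (12 - Y) = 15 - Y)
U = I*√190/4 (U = (√(22 + 4*(-53))/8)*(15 - 1*13) = (√(22 - 212)/8)*(15 - 13) = (√(-190)/8)*2 = ((I*√190)/8)*2 = (I*√190/8)*2 = I*√190/4 ≈ 3.446*I)
-(-737718)/U = -(-737718)/(I*√190/4) = -(-737718)*(-2*I*√190/95) = -1475436*I*√190/95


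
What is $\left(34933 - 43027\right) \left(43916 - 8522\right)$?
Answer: $-286479036$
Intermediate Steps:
$\left(34933 - 43027\right) \left(43916 - 8522\right) = \left(-8094\right) 35394 = -286479036$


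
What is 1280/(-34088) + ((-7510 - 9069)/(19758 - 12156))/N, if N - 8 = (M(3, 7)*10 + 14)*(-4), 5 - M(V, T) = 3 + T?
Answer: -255523759/4923602544 ≈ -0.051898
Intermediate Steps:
M(V, T) = 2 - T (M(V, T) = 5 - (3 + T) = 5 + (-3 - T) = 2 - T)
N = 152 (N = 8 + ((2 - 1*7)*10 + 14)*(-4) = 8 + ((2 - 7)*10 + 14)*(-4) = 8 + (-5*10 + 14)*(-4) = 8 + (-50 + 14)*(-4) = 8 - 36*(-4) = 8 + 144 = 152)
1280/(-34088) + ((-7510 - 9069)/(19758 - 12156))/N = 1280/(-34088) + ((-7510 - 9069)/(19758 - 12156))/152 = 1280*(-1/34088) - 16579/7602*(1/152) = -160/4261 - 16579*1/7602*(1/152) = -160/4261 - 16579/7602*1/152 = -160/4261 - 16579/1155504 = -255523759/4923602544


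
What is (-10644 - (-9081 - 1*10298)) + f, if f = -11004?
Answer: -2269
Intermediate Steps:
(-10644 - (-9081 - 1*10298)) + f = (-10644 - (-9081 - 1*10298)) - 11004 = (-10644 - (-9081 - 10298)) - 11004 = (-10644 - 1*(-19379)) - 11004 = (-10644 + 19379) - 11004 = 8735 - 11004 = -2269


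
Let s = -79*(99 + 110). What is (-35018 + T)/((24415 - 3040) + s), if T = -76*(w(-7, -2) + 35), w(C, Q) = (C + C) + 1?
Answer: -18345/2432 ≈ -7.5432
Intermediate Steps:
w(C, Q) = 1 + 2*C (w(C, Q) = 2*C + 1 = 1 + 2*C)
s = -16511 (s = -79*209 = -16511)
T = -1672 (T = -76*((1 + 2*(-7)) + 35) = -76*((1 - 14) + 35) = -76*(-13 + 35) = -76*22 = -1672)
(-35018 + T)/((24415 - 3040) + s) = (-35018 - 1672)/((24415 - 3040) - 16511) = -36690/(21375 - 16511) = -36690/4864 = -36690*1/4864 = -18345/2432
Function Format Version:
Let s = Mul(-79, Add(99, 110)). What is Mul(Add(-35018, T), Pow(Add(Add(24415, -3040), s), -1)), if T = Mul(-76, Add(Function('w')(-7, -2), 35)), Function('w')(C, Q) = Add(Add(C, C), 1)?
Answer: Rational(-18345, 2432) ≈ -7.5432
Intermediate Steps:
Function('w')(C, Q) = Add(1, Mul(2, C)) (Function('w')(C, Q) = Add(Mul(2, C), 1) = Add(1, Mul(2, C)))
s = -16511 (s = Mul(-79, 209) = -16511)
T = -1672 (T = Mul(-76, Add(Add(1, Mul(2, -7)), 35)) = Mul(-76, Add(Add(1, -14), 35)) = Mul(-76, Add(-13, 35)) = Mul(-76, 22) = -1672)
Mul(Add(-35018, T), Pow(Add(Add(24415, -3040), s), -1)) = Mul(Add(-35018, -1672), Pow(Add(Add(24415, -3040), -16511), -1)) = Mul(-36690, Pow(Add(21375, -16511), -1)) = Mul(-36690, Pow(4864, -1)) = Mul(-36690, Rational(1, 4864)) = Rational(-18345, 2432)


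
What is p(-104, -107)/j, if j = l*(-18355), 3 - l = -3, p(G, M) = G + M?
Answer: 211/110130 ≈ 0.0019159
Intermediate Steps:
l = 6 (l = 3 - 1*(-3) = 3 + 3 = 6)
j = -110130 (j = 6*(-18355) = -110130)
p(-104, -107)/j = (-104 - 107)/(-110130) = -211*(-1/110130) = 211/110130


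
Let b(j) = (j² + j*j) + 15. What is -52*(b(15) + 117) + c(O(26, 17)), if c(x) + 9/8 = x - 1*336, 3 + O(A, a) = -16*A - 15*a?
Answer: -250201/8 ≈ -31275.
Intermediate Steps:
O(A, a) = -3 - 16*A - 15*a (O(A, a) = -3 + (-16*A - 15*a) = -3 - 16*A - 15*a)
b(j) = 15 + 2*j² (b(j) = (j² + j²) + 15 = 2*j² + 15 = 15 + 2*j²)
c(x) = -2697/8 + x (c(x) = -9/8 + (x - 1*336) = -9/8 + (x - 336) = -9/8 + (-336 + x) = -2697/8 + x)
-52*(b(15) + 117) + c(O(26, 17)) = -52*((15 + 2*15²) + 117) + (-2697/8 + (-3 - 16*26 - 15*17)) = -52*((15 + 2*225) + 117) + (-2697/8 + (-3 - 416 - 255)) = -52*((15 + 450) + 117) + (-2697/8 - 674) = -52*(465 + 117) - 8089/8 = -52*582 - 8089/8 = -30264 - 8089/8 = -250201/8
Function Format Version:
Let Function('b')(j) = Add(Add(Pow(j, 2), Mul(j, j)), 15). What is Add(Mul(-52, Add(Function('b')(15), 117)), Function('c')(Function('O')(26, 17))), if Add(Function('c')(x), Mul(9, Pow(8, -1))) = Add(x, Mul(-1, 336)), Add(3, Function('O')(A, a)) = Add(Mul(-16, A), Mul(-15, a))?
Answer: Rational(-250201, 8) ≈ -31275.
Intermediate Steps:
Function('O')(A, a) = Add(-3, Mul(-16, A), Mul(-15, a)) (Function('O')(A, a) = Add(-3, Add(Mul(-16, A), Mul(-15, a))) = Add(-3, Mul(-16, A), Mul(-15, a)))
Function('b')(j) = Add(15, Mul(2, Pow(j, 2))) (Function('b')(j) = Add(Add(Pow(j, 2), Pow(j, 2)), 15) = Add(Mul(2, Pow(j, 2)), 15) = Add(15, Mul(2, Pow(j, 2))))
Function('c')(x) = Add(Rational(-2697, 8), x) (Function('c')(x) = Add(Rational(-9, 8), Add(x, Mul(-1, 336))) = Add(Rational(-9, 8), Add(x, -336)) = Add(Rational(-9, 8), Add(-336, x)) = Add(Rational(-2697, 8), x))
Add(Mul(-52, Add(Function('b')(15), 117)), Function('c')(Function('O')(26, 17))) = Add(Mul(-52, Add(Add(15, Mul(2, Pow(15, 2))), 117)), Add(Rational(-2697, 8), Add(-3, Mul(-16, 26), Mul(-15, 17)))) = Add(Mul(-52, Add(Add(15, Mul(2, 225)), 117)), Add(Rational(-2697, 8), Add(-3, -416, -255))) = Add(Mul(-52, Add(Add(15, 450), 117)), Add(Rational(-2697, 8), -674)) = Add(Mul(-52, Add(465, 117)), Rational(-8089, 8)) = Add(Mul(-52, 582), Rational(-8089, 8)) = Add(-30264, Rational(-8089, 8)) = Rational(-250201, 8)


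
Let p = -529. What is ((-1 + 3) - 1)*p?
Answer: -529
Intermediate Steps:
((-1 + 3) - 1)*p = ((-1 + 3) - 1)*(-529) = (2 - 1)*(-529) = 1*(-529) = -529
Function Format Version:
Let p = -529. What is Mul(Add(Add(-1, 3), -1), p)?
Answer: -529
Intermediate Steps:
Mul(Add(Add(-1, 3), -1), p) = Mul(Add(Add(-1, 3), -1), -529) = Mul(Add(2, -1), -529) = Mul(1, -529) = -529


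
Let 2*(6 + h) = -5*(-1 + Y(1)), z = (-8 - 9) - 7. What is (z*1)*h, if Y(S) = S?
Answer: 144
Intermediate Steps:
z = -24 (z = -17 - 7 = -24)
h = -6 (h = -6 + (-5*(-1 + 1))/2 = -6 + (-5*0)/2 = -6 + (½)*0 = -6 + 0 = -6)
(z*1)*h = -24*1*(-6) = -24*(-6) = 144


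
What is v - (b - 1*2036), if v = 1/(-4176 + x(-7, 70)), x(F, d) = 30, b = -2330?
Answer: 18101435/4146 ≈ 4366.0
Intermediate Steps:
v = -1/4146 (v = 1/(-4176 + 30) = 1/(-4146) = -1/4146 ≈ -0.00024120)
v - (b - 1*2036) = -1/4146 - (-2330 - 1*2036) = -1/4146 - (-2330 - 2036) = -1/4146 - 1*(-4366) = -1/4146 + 4366 = 18101435/4146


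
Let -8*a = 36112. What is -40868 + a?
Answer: -45382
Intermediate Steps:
a = -4514 (a = -⅛*36112 = -4514)
-40868 + a = -40868 - 4514 = -45382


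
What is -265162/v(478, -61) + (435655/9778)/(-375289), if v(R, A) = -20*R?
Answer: 243256976138651/8770286262380 ≈ 27.736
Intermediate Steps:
-265162/v(478, -61) + (435655/9778)/(-375289) = -265162/((-20*478)) + (435655/9778)/(-375289) = -265162/(-9560) + (435655*(1/9778))*(-1/375289) = -265162*(-1/9560) + (435655/9778)*(-1/375289) = 132581/4780 - 435655/3669575842 = 243256976138651/8770286262380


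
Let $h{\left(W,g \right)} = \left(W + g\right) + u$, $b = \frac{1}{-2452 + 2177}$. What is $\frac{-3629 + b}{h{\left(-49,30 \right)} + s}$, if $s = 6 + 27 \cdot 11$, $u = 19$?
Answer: $- \frac{997976}{83325} \approx -11.977$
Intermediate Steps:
$b = - \frac{1}{275}$ ($b = \frac{1}{-275} = - \frac{1}{275} \approx -0.0036364$)
$h{\left(W,g \right)} = 19 + W + g$ ($h{\left(W,g \right)} = \left(W + g\right) + 19 = 19 + W + g$)
$s = 303$ ($s = 6 + 297 = 303$)
$\frac{-3629 + b}{h{\left(-49,30 \right)} + s} = \frac{-3629 - \frac{1}{275}}{\left(19 - 49 + 30\right) + 303} = - \frac{997976}{275 \left(0 + 303\right)} = - \frac{997976}{275 \cdot 303} = \left(- \frac{997976}{275}\right) \frac{1}{303} = - \frac{997976}{83325}$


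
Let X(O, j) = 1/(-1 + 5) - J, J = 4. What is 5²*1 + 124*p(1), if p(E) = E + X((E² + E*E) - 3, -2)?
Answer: -316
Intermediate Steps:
X(O, j) = -15/4 (X(O, j) = 1/(-1 + 5) - 1*4 = 1/4 - 4 = ¼ - 4 = -15/4)
p(E) = -15/4 + E (p(E) = E - 15/4 = -15/4 + E)
5²*1 + 124*p(1) = 5²*1 + 124*(-15/4 + 1) = 25*1 + 124*(-11/4) = 25 - 341 = -316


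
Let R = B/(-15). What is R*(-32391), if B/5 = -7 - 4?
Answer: -118767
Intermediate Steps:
B = -55 (B = 5*(-7 - 4) = 5*(-11) = -55)
R = 11/3 (R = -55/(-15) = -55*(-1/15) = 11/3 ≈ 3.6667)
R*(-32391) = (11/3)*(-32391) = -118767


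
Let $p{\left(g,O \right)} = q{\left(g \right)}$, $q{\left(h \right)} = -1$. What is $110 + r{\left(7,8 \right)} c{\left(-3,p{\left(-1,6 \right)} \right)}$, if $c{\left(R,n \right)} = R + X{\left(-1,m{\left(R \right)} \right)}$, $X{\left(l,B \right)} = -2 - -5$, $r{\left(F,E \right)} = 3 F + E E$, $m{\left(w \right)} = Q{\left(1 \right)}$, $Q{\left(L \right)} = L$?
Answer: $110$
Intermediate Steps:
$m{\left(w \right)} = 1$
$r{\left(F,E \right)} = E^{2} + 3 F$ ($r{\left(F,E \right)} = 3 F + E^{2} = E^{2} + 3 F$)
$X{\left(l,B \right)} = 3$ ($X{\left(l,B \right)} = -2 + 5 = 3$)
$p{\left(g,O \right)} = -1$
$c{\left(R,n \right)} = 3 + R$ ($c{\left(R,n \right)} = R + 3 = 3 + R$)
$110 + r{\left(7,8 \right)} c{\left(-3,p{\left(-1,6 \right)} \right)} = 110 + \left(8^{2} + 3 \cdot 7\right) \left(3 - 3\right) = 110 + \left(64 + 21\right) 0 = 110 + 85 \cdot 0 = 110 + 0 = 110$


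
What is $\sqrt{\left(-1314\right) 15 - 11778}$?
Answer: $16 i \sqrt{123} \approx 177.45 i$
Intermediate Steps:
$\sqrt{\left(-1314\right) 15 - 11778} = \sqrt{-19710 - 11778} = \sqrt{-31488} = 16 i \sqrt{123}$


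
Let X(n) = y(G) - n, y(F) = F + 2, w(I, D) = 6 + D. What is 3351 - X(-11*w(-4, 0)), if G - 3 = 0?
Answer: 3280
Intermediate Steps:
G = 3 (G = 3 + 0 = 3)
y(F) = 2 + F
X(n) = 5 - n (X(n) = (2 + 3) - n = 5 - n)
3351 - X(-11*w(-4, 0)) = 3351 - (5 - (-11)*(6 + 0)) = 3351 - (5 - (-11)*6) = 3351 - (5 - 1*(-66)) = 3351 - (5 + 66) = 3351 - 1*71 = 3351 - 71 = 3280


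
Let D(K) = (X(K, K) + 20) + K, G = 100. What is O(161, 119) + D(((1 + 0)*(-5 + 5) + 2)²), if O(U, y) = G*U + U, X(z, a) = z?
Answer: 16289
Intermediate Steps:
O(U, y) = 101*U (O(U, y) = 100*U + U = 101*U)
D(K) = 20 + 2*K (D(K) = (K + 20) + K = (20 + K) + K = 20 + 2*K)
O(161, 119) + D(((1 + 0)*(-5 + 5) + 2)²) = 101*161 + (20 + 2*((1 + 0)*(-5 + 5) + 2)²) = 16261 + (20 + 2*(1*0 + 2)²) = 16261 + (20 + 2*(0 + 2)²) = 16261 + (20 + 2*2²) = 16261 + (20 + 2*4) = 16261 + (20 + 8) = 16261 + 28 = 16289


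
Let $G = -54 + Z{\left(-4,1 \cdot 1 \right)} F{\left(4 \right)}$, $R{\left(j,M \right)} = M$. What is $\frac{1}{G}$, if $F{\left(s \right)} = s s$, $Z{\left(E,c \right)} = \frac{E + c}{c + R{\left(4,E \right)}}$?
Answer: $- \frac{1}{38} \approx -0.026316$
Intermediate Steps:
$Z{\left(E,c \right)} = 1$ ($Z{\left(E,c \right)} = \frac{E + c}{c + E} = \frac{E + c}{E + c} = 1$)
$F{\left(s \right)} = s^{2}$
$G = -38$ ($G = -54 + 1 \cdot 4^{2} = -54 + 1 \cdot 16 = -54 + 16 = -38$)
$\frac{1}{G} = \frac{1}{-38} = - \frac{1}{38}$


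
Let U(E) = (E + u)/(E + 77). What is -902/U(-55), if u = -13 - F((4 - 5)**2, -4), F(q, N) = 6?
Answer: 9922/37 ≈ 268.16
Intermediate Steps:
u = -19 (u = -13 - 1*6 = -13 - 6 = -19)
U(E) = (-19 + E)/(77 + E) (U(E) = (E - 19)/(E + 77) = (-19 + E)/(77 + E))
-902/U(-55) = -902*(77 - 55)/(-19 - 55) = -902/(-74/22) = -902/((1/22)*(-74)) = -902/(-37/11) = -902*(-11/37) = 9922/37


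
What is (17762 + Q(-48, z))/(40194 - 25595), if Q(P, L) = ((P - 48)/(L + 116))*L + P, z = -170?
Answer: 156706/131391 ≈ 1.1927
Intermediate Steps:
Q(P, L) = P + L*(-48 + P)/(116 + L) (Q(P, L) = ((-48 + P)/(116 + L))*L + P = L*(-48 + P)/(116 + L) + P = P + L*(-48 + P)/(116 + L))
(17762 + Q(-48, z))/(40194 - 25595) = (17762 + 2*(-24*(-170) + 58*(-48) - 170*(-48))/(116 - 170))/(40194 - 25595) = (17762 + 2*(4080 - 2784 + 8160)/(-54))/14599 = (17762 + 2*(-1/54)*9456)*(1/14599) = (17762 - 3152/9)*(1/14599) = (156706/9)*(1/14599) = 156706/131391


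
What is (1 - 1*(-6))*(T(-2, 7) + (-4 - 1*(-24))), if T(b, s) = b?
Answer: 126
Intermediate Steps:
(1 - 1*(-6))*(T(-2, 7) + (-4 - 1*(-24))) = (1 - 1*(-6))*(-2 + (-4 - 1*(-24))) = (1 + 6)*(-2 + (-4 + 24)) = 7*(-2 + 20) = 7*18 = 126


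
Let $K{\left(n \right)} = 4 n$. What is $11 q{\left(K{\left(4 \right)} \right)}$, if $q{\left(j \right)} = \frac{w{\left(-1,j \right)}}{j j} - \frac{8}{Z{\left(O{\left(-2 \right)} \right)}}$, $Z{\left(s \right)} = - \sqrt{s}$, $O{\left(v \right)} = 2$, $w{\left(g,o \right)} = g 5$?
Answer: $- \frac{55}{256} + 44 \sqrt{2} \approx 62.011$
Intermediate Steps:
$w{\left(g,o \right)} = 5 g$
$q{\left(j \right)} = - \frac{5}{j^{2}} + 4 \sqrt{2}$ ($q{\left(j \right)} = \frac{5 \left(-1\right)}{j j} - \frac{8}{\left(-1\right) \sqrt{2}} = - \frac{5}{j^{2}} - 8 \left(- \frac{\sqrt{2}}{2}\right) = - \frac{5}{j^{2}} + 4 \sqrt{2}$)
$11 q{\left(K{\left(4 \right)} \right)} = 11 \left(- \frac{5}{256} + 4 \sqrt{2}\right) = - \frac{55}{256} + 44 \sqrt{2}$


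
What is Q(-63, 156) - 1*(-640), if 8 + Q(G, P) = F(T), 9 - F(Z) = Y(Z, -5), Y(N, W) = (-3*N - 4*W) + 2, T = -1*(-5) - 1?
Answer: 631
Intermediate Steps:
T = 4 (T = 5 - 1 = 4)
Y(N, W) = 2 - 4*W - 3*N (Y(N, W) = (-4*W - 3*N) + 2 = 2 - 4*W - 3*N)
F(Z) = -13 + 3*Z (F(Z) = 9 - (2 - 4*(-5) - 3*Z) = 9 - (2 + 20 - 3*Z) = 9 - (22 - 3*Z) = 9 + (-22 + 3*Z) = -13 + 3*Z)
Q(G, P) = -9 (Q(G, P) = -8 + (-13 + 3*4) = -8 + (-13 + 12) = -8 - 1 = -9)
Q(-63, 156) - 1*(-640) = -9 - 1*(-640) = -9 + 640 = 631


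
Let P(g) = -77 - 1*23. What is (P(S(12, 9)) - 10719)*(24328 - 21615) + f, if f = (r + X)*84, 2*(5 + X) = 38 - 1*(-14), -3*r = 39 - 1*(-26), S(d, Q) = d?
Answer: -29352003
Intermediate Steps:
r = -65/3 (r = -(39 - 1*(-26))/3 = -(39 + 26)/3 = -1/3*65 = -65/3 ≈ -21.667)
X = 21 (X = -5 + (38 - 1*(-14))/2 = -5 + (38 + 14)/2 = -5 + (1/2)*52 = -5 + 26 = 21)
P(g) = -100 (P(g) = -77 - 23 = -100)
f = -56 (f = (-65/3 + 21)*84 = -2/3*84 = -56)
(P(S(12, 9)) - 10719)*(24328 - 21615) + f = (-100 - 10719)*(24328 - 21615) - 56 = -10819*2713 - 56 = -29351947 - 56 = -29352003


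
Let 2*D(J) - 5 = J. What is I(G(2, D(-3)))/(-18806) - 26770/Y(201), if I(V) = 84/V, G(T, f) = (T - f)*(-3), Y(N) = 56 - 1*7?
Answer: -251717624/460747 ≈ -546.33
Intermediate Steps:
D(J) = 5/2 + J/2
Y(N) = 49 (Y(N) = 56 - 7 = 49)
G(T, f) = -3*T + 3*f
I(G(2, D(-3)))/(-18806) - 26770/Y(201) = (84/(-3*2 + 3*(5/2 + (½)*(-3))))/(-18806) - 26770/49 = (84/(-6 + 3*(5/2 - 3/2)))*(-1/18806) - 26770*1/49 = (84/(-6 + 3*1))*(-1/18806) - 26770/49 = (84/(-6 + 3))*(-1/18806) - 26770/49 = (84/(-3))*(-1/18806) - 26770/49 = (84*(-⅓))*(-1/18806) - 26770/49 = -28*(-1/18806) - 26770/49 = 14/9403 - 26770/49 = -251717624/460747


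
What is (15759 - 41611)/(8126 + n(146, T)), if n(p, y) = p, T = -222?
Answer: -6463/2068 ≈ -3.1252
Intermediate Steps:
(15759 - 41611)/(8126 + n(146, T)) = (15759 - 41611)/(8126 + 146) = -25852/8272 = -25852*1/8272 = -6463/2068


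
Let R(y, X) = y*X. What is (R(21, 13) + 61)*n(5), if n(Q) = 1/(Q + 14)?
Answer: 334/19 ≈ 17.579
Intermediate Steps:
n(Q) = 1/(14 + Q)
R(y, X) = X*y
(R(21, 13) + 61)*n(5) = (13*21 + 61)/(14 + 5) = (273 + 61)/19 = 334*(1/19) = 334/19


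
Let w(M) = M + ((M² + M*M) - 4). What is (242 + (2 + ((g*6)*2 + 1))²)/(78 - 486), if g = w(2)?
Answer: -5867/408 ≈ -14.380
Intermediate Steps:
w(M) = -4 + M + 2*M² (w(M) = M + ((M² + M²) - 4) = M + (2*M² - 4) = M + (-4 + 2*M²) = -4 + M + 2*M²)
g = 6 (g = -4 + 2 + 2*2² = -4 + 2 + 2*4 = -4 + 2 + 8 = 6)
(242 + (2 + ((g*6)*2 + 1))²)/(78 - 486) = (242 + (2 + ((6*6)*2 + 1))²)/(78 - 486) = (242 + (2 + (36*2 + 1))²)/(-408) = (242 + (2 + (72 + 1))²)*(-1/408) = (242 + (2 + 73)²)*(-1/408) = (242 + 75²)*(-1/408) = (242 + 5625)*(-1/408) = 5867*(-1/408) = -5867/408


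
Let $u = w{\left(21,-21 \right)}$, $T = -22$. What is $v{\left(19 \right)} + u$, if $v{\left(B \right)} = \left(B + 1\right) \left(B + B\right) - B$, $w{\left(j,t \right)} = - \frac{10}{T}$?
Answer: $\frac{8156}{11} \approx 741.45$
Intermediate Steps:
$w{\left(j,t \right)} = \frac{5}{11}$ ($w{\left(j,t \right)} = - \frac{10}{-22} = \left(-10\right) \left(- \frac{1}{22}\right) = \frac{5}{11}$)
$v{\left(B \right)} = - B + 2 B \left(1 + B\right)$ ($v{\left(B \right)} = \left(1 + B\right) 2 B - B = 2 B \left(1 + B\right) - B = - B + 2 B \left(1 + B\right)$)
$u = \frac{5}{11} \approx 0.45455$
$v{\left(19 \right)} + u = 19 \left(1 + 2 \cdot 19\right) + \frac{5}{11} = 19 \left(1 + 38\right) + \frac{5}{11} = 19 \cdot 39 + \frac{5}{11} = 741 + \frac{5}{11} = \frac{8156}{11}$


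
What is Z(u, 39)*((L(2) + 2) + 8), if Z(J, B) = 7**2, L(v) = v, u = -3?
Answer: 588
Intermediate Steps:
Z(J, B) = 49
Z(u, 39)*((L(2) + 2) + 8) = 49*((2 + 2) + 8) = 49*(4 + 8) = 49*12 = 588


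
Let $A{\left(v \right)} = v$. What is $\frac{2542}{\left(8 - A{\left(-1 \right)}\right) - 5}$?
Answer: $\frac{1271}{2} \approx 635.5$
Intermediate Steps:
$\frac{2542}{\left(8 - A{\left(-1 \right)}\right) - 5} = \frac{2542}{\left(8 - -1\right) - 5} = \frac{2542}{\left(8 + 1\right) - 5} = \frac{2542}{9 - 5} = \frac{2542}{4} = 2542 \cdot \frac{1}{4} = \frac{1271}{2}$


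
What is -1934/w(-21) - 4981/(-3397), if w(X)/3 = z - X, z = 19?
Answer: -2986039/203820 ≈ -14.650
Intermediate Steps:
w(X) = 57 - 3*X (w(X) = 3*(19 - X) = 57 - 3*X)
-1934/w(-21) - 4981/(-3397) = -1934/(57 - 3*(-21)) - 4981/(-3397) = -1934/(57 + 63) - 4981*(-1/3397) = -1934/120 + 4981/3397 = -1934*1/120 + 4981/3397 = -967/60 + 4981/3397 = -2986039/203820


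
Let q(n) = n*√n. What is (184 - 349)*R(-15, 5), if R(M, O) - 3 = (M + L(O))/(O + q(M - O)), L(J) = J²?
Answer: -53075/107 - 880*I*√5/107 ≈ -496.03 - 18.39*I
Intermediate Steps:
q(n) = n^(3/2)
R(M, O) = 3 + (M + O²)/(O + (M - O)^(3/2))
(184 - 349)*R(-15, 5) = (184 - 349)*((-15 + 5² + 3*5 + 3*(-15 - 1*5)^(3/2))/(5 + (-15 - 1*5)^(3/2))) = -165*(-15 + 25 + 15 + 3*(-15 - 5)^(3/2))/(5 + (-15 - 5)^(3/2)) = -165*(-15 + 25 + 15 + 3*(-20)^(3/2))/(5 + (-20)^(3/2)) = -165*(-15 + 25 + 15 + 3*(-40*I*√5))/(5 - 40*I*√5) = -165*(-15 + 25 + 15 - 120*I*√5)/(5 - 40*I*√5) = -165*(25 - 120*I*√5)/(5 - 40*I*√5)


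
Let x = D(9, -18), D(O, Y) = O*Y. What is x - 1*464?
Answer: -626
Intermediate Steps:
x = -162 (x = 9*(-18) = -162)
x - 1*464 = -162 - 1*464 = -162 - 464 = -626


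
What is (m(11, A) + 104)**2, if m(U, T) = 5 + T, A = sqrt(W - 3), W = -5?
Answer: 11873 + 436*I*sqrt(2) ≈ 11873.0 + 616.6*I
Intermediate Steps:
A = 2*I*sqrt(2) (A = sqrt(-5 - 3) = sqrt(-8) = 2*I*sqrt(2) ≈ 2.8284*I)
(m(11, A) + 104)**2 = ((5 + 2*I*sqrt(2)) + 104)**2 = (109 + 2*I*sqrt(2))**2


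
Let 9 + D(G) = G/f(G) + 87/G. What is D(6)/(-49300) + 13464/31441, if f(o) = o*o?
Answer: 117105359/273536700 ≈ 0.42812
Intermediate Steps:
f(o) = o²
D(G) = -9 + 88/G (D(G) = -9 + (G/(G²) + 87/G) = -9 + (G/G² + 87/G) = -9 + (1/G + 87/G) = -9 + 88/G)
D(6)/(-49300) + 13464/31441 = (-9 + 88/6)/(-49300) + 13464/31441 = (-9 + 88*(⅙))*(-1/49300) + 13464*(1/31441) = (-9 + 44/3)*(-1/49300) + 13464/31441 = (17/3)*(-1/49300) + 13464/31441 = -1/8700 + 13464/31441 = 117105359/273536700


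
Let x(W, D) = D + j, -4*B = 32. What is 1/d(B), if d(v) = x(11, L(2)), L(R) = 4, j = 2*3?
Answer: ⅒ ≈ 0.10000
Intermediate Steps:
j = 6
B = -8 (B = -¼*32 = -8)
x(W, D) = 6 + D (x(W, D) = D + 6 = 6 + D)
d(v) = 10 (d(v) = 6 + 4 = 10)
1/d(B) = 1/10 = ⅒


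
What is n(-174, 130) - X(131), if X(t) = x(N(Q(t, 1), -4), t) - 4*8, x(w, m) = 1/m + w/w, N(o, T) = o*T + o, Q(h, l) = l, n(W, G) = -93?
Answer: -8123/131 ≈ -62.008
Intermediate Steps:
N(o, T) = o + T*o (N(o, T) = T*o + o = o + T*o)
x(w, m) = 1 + 1/m (x(w, m) = 1/m + 1 = 1 + 1/m)
X(t) = -32 + (1 + t)/t (X(t) = (1 + t)/t - 4*8 = (1 + t)/t - 32 = -32 + (1 + t)/t)
n(-174, 130) - X(131) = -93 - (-31 + 1/131) = -93 - 1*(-4060/131) = -93 + 4060/131 = -8123/131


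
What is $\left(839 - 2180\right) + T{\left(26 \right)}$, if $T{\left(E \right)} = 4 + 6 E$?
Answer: $-1181$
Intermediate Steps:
$\left(839 - 2180\right) + T{\left(26 \right)} = \left(839 - 2180\right) + \left(4 + 6 \cdot 26\right) = -1341 + \left(4 + 156\right) = -1341 + 160 = -1181$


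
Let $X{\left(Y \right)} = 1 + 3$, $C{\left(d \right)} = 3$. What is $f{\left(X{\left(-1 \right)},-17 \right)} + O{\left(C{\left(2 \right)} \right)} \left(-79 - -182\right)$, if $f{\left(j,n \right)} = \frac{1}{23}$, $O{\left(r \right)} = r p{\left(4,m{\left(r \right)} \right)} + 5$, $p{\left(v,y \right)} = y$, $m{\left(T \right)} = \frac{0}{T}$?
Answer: $\frac{11846}{23} \approx 515.04$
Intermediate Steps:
$m{\left(T \right)} = 0$
$O{\left(r \right)} = 5$ ($O{\left(r \right)} = r 0 + 5 = 0 + 5 = 5$)
$X{\left(Y \right)} = 4$
$f{\left(j,n \right)} = \frac{1}{23}$
$f{\left(X{\left(-1 \right)},-17 \right)} + O{\left(C{\left(2 \right)} \right)} \left(-79 - -182\right) = \frac{1}{23} + 5 \left(-79 - -182\right) = \frac{1}{23} + 5 \left(-79 + 182\right) = \frac{1}{23} + 5 \cdot 103 = \frac{1}{23} + 515 = \frac{11846}{23}$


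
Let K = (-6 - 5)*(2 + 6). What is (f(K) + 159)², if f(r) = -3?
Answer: 24336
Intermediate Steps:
K = -88 (K = -11*8 = -88)
(f(K) + 159)² = (-3 + 159)² = 156² = 24336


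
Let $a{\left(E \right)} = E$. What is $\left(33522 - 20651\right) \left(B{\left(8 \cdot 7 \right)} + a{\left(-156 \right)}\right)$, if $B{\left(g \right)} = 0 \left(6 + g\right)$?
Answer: $-2007876$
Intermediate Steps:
$B{\left(g \right)} = 0$
$\left(33522 - 20651\right) \left(B{\left(8 \cdot 7 \right)} + a{\left(-156 \right)}\right) = \left(33522 - 20651\right) \left(0 - 156\right) = 12871 \left(-156\right) = -2007876$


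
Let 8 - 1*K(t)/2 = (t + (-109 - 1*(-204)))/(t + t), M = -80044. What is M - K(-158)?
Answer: -12649417/158 ≈ -80060.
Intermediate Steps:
K(t) = 16 - (95 + t)/t (K(t) = 16 - 2*(t + (-109 - 1*(-204)))/(t + t) = 16 - 2*(t + (-109 + 204))/(2*t) = 16 - 2*(t + 95)*1/(2*t) = 16 - 2*(95 + t)*1/(2*t) = 16 - (95 + t)/t)
M - K(-158) = -80044 - (15 - 95/(-158)) = -80044 - (15 - 95*(-1/158)) = -80044 - (15 + 95/158) = -80044 - 1*2465/158 = -80044 - 2465/158 = -12649417/158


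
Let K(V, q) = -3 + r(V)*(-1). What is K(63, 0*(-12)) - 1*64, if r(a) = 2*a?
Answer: -193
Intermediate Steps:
K(V, q) = -3 - 2*V (K(V, q) = -3 + (2*V)*(-1) = -3 - 2*V)
K(63, 0*(-12)) - 1*64 = (-3 - 2*63) - 1*64 = (-3 - 126) - 64 = -129 - 64 = -193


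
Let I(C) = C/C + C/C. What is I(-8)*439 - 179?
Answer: 699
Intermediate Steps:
I(C) = 2 (I(C) = 1 + 1 = 2)
I(-8)*439 - 179 = 2*439 - 179 = 878 - 179 = 699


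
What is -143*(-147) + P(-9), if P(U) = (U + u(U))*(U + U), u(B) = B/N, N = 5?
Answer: 106077/5 ≈ 21215.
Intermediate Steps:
u(B) = B/5
P(U) = 12*U**2/5 (P(U) = (U + U/5)*(U + U) = (6*U/5)*(2*U) = 12*U**2/5)
-143*(-147) + P(-9) = -143*(-147) + (12/5)*(-9)**2 = 21021 + (12/5)*81 = 21021 + 972/5 = 106077/5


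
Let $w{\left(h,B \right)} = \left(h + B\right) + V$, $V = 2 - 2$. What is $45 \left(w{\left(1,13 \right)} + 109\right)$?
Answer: $5535$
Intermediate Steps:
$V = 0$ ($V = 2 - 2 = 0$)
$w{\left(h,B \right)} = B + h$ ($w{\left(h,B \right)} = \left(h + B\right) + 0 = \left(B + h\right) + 0 = B + h$)
$45 \left(w{\left(1,13 \right)} + 109\right) = 45 \left(\left(13 + 1\right) + 109\right) = 45 \left(14 + 109\right) = 45 \cdot 123 = 5535$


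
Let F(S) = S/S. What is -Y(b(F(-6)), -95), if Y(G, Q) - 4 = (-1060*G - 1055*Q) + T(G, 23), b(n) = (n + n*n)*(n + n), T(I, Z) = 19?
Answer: -96008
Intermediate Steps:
F(S) = 1
b(n) = 2*n*(n + n²) (b(n) = (n + n²)*(2*n) = 2*n*(n + n²))
Y(G, Q) = 23 - 1060*G - 1055*Q (Y(G, Q) = 4 + ((-1060*G - 1055*Q) + 19) = 4 + (19 - 1060*G - 1055*Q) = 23 - 1060*G - 1055*Q)
-Y(b(F(-6)), -95) = -(23 - 2120*1²*(1 + 1) - 1055*(-95)) = -(23 - 2120*2 + 100225) = -(23 - 1060*4 + 100225) = -(23 - 4240 + 100225) = -1*96008 = -96008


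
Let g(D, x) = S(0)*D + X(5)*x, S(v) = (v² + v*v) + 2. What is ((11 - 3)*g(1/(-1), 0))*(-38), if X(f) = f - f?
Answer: 608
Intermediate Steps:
X(f) = 0
S(v) = 2 + 2*v² (S(v) = (v² + v²) + 2 = 2*v² + 2 = 2 + 2*v²)
g(D, x) = 2*D (g(D, x) = (2 + 2*0²)*D + 0*x = (2 + 2*0)*D + 0 = (2 + 0)*D + 0 = 2*D + 0 = 2*D)
((11 - 3)*g(1/(-1), 0))*(-38) = ((11 - 3)*(2/(-1)))*(-38) = (8*(2*(-1)))*(-38) = (8*(-2))*(-38) = -16*(-38) = 608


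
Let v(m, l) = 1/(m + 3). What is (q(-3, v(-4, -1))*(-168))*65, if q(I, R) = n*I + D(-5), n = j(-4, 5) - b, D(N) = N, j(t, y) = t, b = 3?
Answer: -174720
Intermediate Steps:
n = -7 (n = -4 - 1*3 = -4 - 3 = -7)
v(m, l) = 1/(3 + m)
q(I, R) = -5 - 7*I (q(I, R) = -7*I - 5 = -5 - 7*I)
(q(-3, v(-4, -1))*(-168))*65 = ((-5 - 7*(-3))*(-168))*65 = ((-5 + 21)*(-168))*65 = (16*(-168))*65 = -2688*65 = -174720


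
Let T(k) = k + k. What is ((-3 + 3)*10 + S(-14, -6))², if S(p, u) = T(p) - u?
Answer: 484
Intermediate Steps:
T(k) = 2*k
S(p, u) = -u + 2*p (S(p, u) = 2*p - u = -u + 2*p)
((-3 + 3)*10 + S(-14, -6))² = ((-3 + 3)*10 + (-1*(-6) + 2*(-14)))² = (0*10 + (6 - 28))² = (0 - 22)² = (-22)² = 484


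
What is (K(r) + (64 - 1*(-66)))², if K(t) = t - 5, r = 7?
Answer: 17424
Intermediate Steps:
K(t) = -5 + t
(K(r) + (64 - 1*(-66)))² = ((-5 + 7) + (64 - 1*(-66)))² = (2 + (64 + 66))² = (2 + 130)² = 132² = 17424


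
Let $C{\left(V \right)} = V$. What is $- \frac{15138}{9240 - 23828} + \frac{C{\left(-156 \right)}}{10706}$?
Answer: $\frac{39947925}{39044782} \approx 1.0231$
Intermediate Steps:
$- \frac{15138}{9240 - 23828} + \frac{C{\left(-156 \right)}}{10706} = - \frac{15138}{9240 - 23828} - \frac{156}{10706} = - \frac{15138}{9240 - 23828} - \frac{78}{5353} = - \frac{15138}{-14588} - \frac{78}{5353} = \left(-15138\right) \left(- \frac{1}{14588}\right) - \frac{78}{5353} = \frac{7569}{7294} - \frac{78}{5353} = \frac{39947925}{39044782}$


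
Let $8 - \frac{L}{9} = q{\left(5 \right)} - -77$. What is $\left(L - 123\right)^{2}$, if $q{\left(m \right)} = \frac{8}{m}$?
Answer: $\frac{14379264}{25} \approx 5.7517 \cdot 10^{5}$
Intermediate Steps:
$L = - \frac{3177}{5}$ ($L = 72 - 9 \left(\frac{8}{5} - -77\right) = 72 - 9 \left(8 \cdot \frac{1}{5} + 77\right) = 72 - 9 \left(\frac{8}{5} + 77\right) = 72 - \frac{3537}{5} = - \frac{3177}{5} \approx -635.4$)
$\left(L - 123\right)^{2} = \left(- \frac{3177}{5} - 123\right)^{2} = \left(- \frac{3792}{5}\right)^{2} = \frac{14379264}{25}$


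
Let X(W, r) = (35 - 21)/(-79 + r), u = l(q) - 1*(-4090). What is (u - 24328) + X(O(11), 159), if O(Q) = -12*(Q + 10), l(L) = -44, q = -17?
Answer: -811273/40 ≈ -20282.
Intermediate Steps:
u = 4046 (u = -44 - 1*(-4090) = -44 + 4090 = 4046)
O(Q) = -120 - 12*Q (O(Q) = -12*(10 + Q) = -120 - 12*Q)
X(W, r) = 14/(-79 + r)
(u - 24328) + X(O(11), 159) = (4046 - 24328) + 14/(-79 + 159) = -20282 + 14/80 = -20282 + 14*(1/80) = -20282 + 7/40 = -811273/40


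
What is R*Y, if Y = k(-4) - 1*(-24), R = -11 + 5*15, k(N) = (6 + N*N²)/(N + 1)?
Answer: 8320/3 ≈ 2773.3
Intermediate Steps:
k(N) = (6 + N³)/(1 + N)
R = 64 (R = -11 + 75 = 64)
Y = 130/3 (Y = (6 + (-4)³)/(1 - 4) - 1*(-24) = (6 - 64)/(-3) + 24 = -⅓*(-58) + 24 = 58/3 + 24 = 130/3 ≈ 43.333)
R*Y = 64*(130/3) = 8320/3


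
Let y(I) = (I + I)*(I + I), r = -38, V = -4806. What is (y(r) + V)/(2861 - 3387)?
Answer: -485/263 ≈ -1.8441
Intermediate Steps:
y(I) = 4*I**2 (y(I) = (2*I)*(2*I) = 4*I**2)
(y(r) + V)/(2861 - 3387) = (4*(-38)**2 - 4806)/(2861 - 3387) = (4*1444 - 4806)/(-526) = (5776 - 4806)*(-1/526) = 970*(-1/526) = -485/263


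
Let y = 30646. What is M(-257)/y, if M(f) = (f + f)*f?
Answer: 66049/15323 ≈ 4.3104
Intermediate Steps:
M(f) = 2*f**2 (M(f) = (2*f)*f = 2*f**2)
M(-257)/y = (2*(-257)**2)/30646 = (2*66049)*(1/30646) = 132098*(1/30646) = 66049/15323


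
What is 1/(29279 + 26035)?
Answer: 1/55314 ≈ 1.8079e-5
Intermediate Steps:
1/(29279 + 26035) = 1/55314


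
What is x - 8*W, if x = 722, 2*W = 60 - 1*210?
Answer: 1322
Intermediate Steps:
W = -75 (W = (60 - 1*210)/2 = (60 - 210)/2 = (½)*(-150) = -75)
x - 8*W = 722 - 8*(-75) = 722 - 1*(-600) = 722 + 600 = 1322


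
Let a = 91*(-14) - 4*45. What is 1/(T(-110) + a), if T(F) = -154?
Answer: -1/1608 ≈ -0.00062189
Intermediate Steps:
a = -1454 (a = -1274 - 180 = -1454)
1/(T(-110) + a) = 1/(-154 - 1454) = 1/(-1608) = -1/1608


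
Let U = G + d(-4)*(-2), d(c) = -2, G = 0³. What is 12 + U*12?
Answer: 60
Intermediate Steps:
G = 0
U = 4 (U = 0 - 2*(-2) = 0 + 4 = 4)
12 + U*12 = 12 + 4*12 = 12 + 48 = 60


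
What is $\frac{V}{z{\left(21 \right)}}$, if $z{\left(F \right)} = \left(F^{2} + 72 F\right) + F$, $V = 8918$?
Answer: $\frac{637}{141} \approx 4.5177$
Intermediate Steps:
$z{\left(F \right)} = F^{2} + 73 F$
$\frac{V}{z{\left(21 \right)}} = \frac{8918}{21 \left(73 + 21\right)} = \frac{8918}{21 \cdot 94} = \frac{8918}{1974} = 8918 \cdot \frac{1}{1974} = \frac{637}{141}$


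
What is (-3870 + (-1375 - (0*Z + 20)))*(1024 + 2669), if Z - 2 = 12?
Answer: -19443645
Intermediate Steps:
Z = 14 (Z = 2 + 12 = 14)
(-3870 + (-1375 - (0*Z + 20)))*(1024 + 2669) = (-3870 + (-1375 - (0*14 + 20)))*(1024 + 2669) = (-3870 + (-1375 - (0 + 20)))*3693 = (-3870 + (-1375 - 1*20))*3693 = (-3870 + (-1375 - 20))*3693 = (-3870 - 1395)*3693 = -5265*3693 = -19443645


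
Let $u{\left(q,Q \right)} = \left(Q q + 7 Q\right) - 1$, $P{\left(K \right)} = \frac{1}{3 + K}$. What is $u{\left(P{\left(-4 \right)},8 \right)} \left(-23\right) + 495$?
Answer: $-586$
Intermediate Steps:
$u{\left(q,Q \right)} = -1 + 7 Q + Q q$ ($u{\left(q,Q \right)} = \left(7 Q + Q q\right) - 1 = -1 + 7 Q + Q q$)
$u{\left(P{\left(-4 \right)},8 \right)} \left(-23\right) + 495 = \left(-1 + 7 \cdot 8 + \frac{8}{3 - 4}\right) \left(-23\right) + 495 = \left(-1 + 56 + \frac{8}{-1}\right) \left(-23\right) + 495 = \left(-1 + 56 + 8 \left(-1\right)\right) \left(-23\right) + 495 = \left(-1 + 56 - 8\right) \left(-23\right) + 495 = 47 \left(-23\right) + 495 = -1081 + 495 = -586$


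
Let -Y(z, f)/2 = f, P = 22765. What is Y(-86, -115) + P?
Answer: 22995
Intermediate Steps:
Y(z, f) = -2*f
Y(-86, -115) + P = -2*(-115) + 22765 = 230 + 22765 = 22995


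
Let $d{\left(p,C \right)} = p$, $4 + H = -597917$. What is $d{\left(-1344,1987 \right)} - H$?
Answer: $596577$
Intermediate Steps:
$H = -597921$ ($H = -4 - 597917 = -597921$)
$d{\left(-1344,1987 \right)} - H = -1344 - -597921 = -1344 + 597921 = 596577$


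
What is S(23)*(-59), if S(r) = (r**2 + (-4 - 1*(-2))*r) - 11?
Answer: -27848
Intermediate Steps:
S(r) = -11 + r**2 - 2*r (S(r) = (r**2 + (-4 + 2)*r) - 11 = (r**2 - 2*r) - 11 = -11 + r**2 - 2*r)
S(23)*(-59) = (-11 + 23**2 - 2*23)*(-59) = (-11 + 529 - 46)*(-59) = 472*(-59) = -27848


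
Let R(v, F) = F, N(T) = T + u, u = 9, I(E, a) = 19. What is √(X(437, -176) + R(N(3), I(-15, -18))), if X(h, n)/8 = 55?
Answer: 3*√51 ≈ 21.424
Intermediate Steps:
X(h, n) = 440 (X(h, n) = 8*55 = 440)
N(T) = 9 + T (N(T) = T + 9 = 9 + T)
√(X(437, -176) + R(N(3), I(-15, -18))) = √(440 + 19) = √459 = 3*√51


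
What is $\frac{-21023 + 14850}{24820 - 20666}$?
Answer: $- \frac{6173}{4154} \approx -1.486$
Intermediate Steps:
$\frac{-21023 + 14850}{24820 - 20666} = - \frac{6173}{4154}$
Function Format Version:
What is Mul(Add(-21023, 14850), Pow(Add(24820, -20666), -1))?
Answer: Rational(-6173, 4154) ≈ -1.4860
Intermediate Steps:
Mul(Add(-21023, 14850), Pow(Add(24820, -20666), -1)) = Mul(-6173, Pow(4154, -1)) = Mul(-6173, Rational(1, 4154)) = Rational(-6173, 4154)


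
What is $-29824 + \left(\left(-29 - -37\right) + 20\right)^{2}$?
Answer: $-29040$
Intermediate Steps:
$-29824 + \left(\left(-29 - -37\right) + 20\right)^{2} = -29824 + \left(\left(-29 + 37\right) + 20\right)^{2} = -29824 + \left(8 + 20\right)^{2} = -29824 + 28^{2} = -29824 + 784 = -29040$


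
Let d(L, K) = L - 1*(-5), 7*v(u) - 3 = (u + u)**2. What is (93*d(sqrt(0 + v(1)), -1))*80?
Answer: 44640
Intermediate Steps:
v(u) = 3/7 + 4*u**2/7 (v(u) = 3/7 + (u + u)**2/7 = 3/7 + (2*u)**2/7 = 3/7 + (4*u**2)/7 = 3/7 + 4*u**2/7)
d(L, K) = 5 + L (d(L, K) = L + 5 = 5 + L)
(93*d(sqrt(0 + v(1)), -1))*80 = (93*(5 + sqrt(0 + (3/7 + (4/7)*1**2))))*80 = (93*(5 + sqrt(0 + (3/7 + (4/7)*1))))*80 = (93*(5 + sqrt(0 + (3/7 + 4/7))))*80 = (93*(5 + sqrt(0 + 1)))*80 = (93*(5 + sqrt(1)))*80 = (93*(5 + 1))*80 = (93*6)*80 = 558*80 = 44640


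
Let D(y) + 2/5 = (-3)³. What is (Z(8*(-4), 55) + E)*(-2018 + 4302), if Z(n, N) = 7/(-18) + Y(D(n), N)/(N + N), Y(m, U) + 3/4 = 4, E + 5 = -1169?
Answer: -2655414373/990 ≈ -2.6822e+6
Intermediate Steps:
E = -1174 (E = -5 - 1169 = -1174)
D(y) = -137/5 (D(y) = -⅖ + (-3)³ = -⅖ - 27 = -137/5)
Y(m, U) = 13/4 (Y(m, U) = -¾ + 4 = 13/4)
Z(n, N) = -7/18 + 13/(8*N) (Z(n, N) = 7/(-18) + 13/(4*(N + N)) = 7*(-1/18) + 13/(4*((2*N))) = -7/18 + 13*(1/(2*N))/4 = -7/18 + 13/(8*N))
(Z(8*(-4), 55) + E)*(-2018 + 4302) = ((1/72)*(117 - 28*55)/55 - 1174)*(-2018 + 4302) = ((1/72)*(1/55)*(117 - 1540) - 1174)*2284 = ((1/72)*(1/55)*(-1423) - 1174)*2284 = (-1423/3960 - 1174)*2284 = -4650463/3960*2284 = -2655414373/990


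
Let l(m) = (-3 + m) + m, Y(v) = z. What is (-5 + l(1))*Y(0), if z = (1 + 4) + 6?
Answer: -66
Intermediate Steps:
z = 11 (z = 5 + 6 = 11)
Y(v) = 11
l(m) = -3 + 2*m
(-5 + l(1))*Y(0) = (-5 + (-3 + 2*1))*11 = (-5 + (-3 + 2))*11 = (-5 - 1)*11 = -6*11 = -66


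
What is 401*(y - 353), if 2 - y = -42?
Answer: -123909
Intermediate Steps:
y = 44 (y = 2 - 1*(-42) = 2 + 42 = 44)
401*(y - 353) = 401*(44 - 353) = 401*(-309) = -123909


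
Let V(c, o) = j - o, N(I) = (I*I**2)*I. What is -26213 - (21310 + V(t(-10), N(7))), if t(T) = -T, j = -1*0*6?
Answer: -45122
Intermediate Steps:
j = 0 (j = 0*6 = 0)
N(I) = I**4 (N(I) = I**3*I = I**4)
V(c, o) = -o (V(c, o) = 0 - o = -o)
-26213 - (21310 + V(t(-10), N(7))) = -26213 - (21310 - 1*7**4) = -26213 - (21310 - 1*2401) = -26213 - (21310 - 2401) = -26213 - 1*18909 = -26213 - 18909 = -45122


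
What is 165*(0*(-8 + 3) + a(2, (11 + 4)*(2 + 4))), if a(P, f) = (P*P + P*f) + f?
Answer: 45210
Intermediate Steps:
a(P, f) = f + P² + P*f (a(P, f) = (P² + P*f) + f = f + P² + P*f)
165*(0*(-8 + 3) + a(2, (11 + 4)*(2 + 4))) = 165*(0*(-8 + 3) + ((11 + 4)*(2 + 4) + 2² + 2*((11 + 4)*(2 + 4)))) = 165*(0*(-5) + (15*6 + 4 + 2*(15*6))) = 165*(0 + (90 + 4 + 2*90)) = 165*(0 + (90 + 4 + 180)) = 165*(0 + 274) = 165*274 = 45210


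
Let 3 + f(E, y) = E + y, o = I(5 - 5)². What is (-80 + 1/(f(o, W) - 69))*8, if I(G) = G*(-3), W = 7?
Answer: -41608/65 ≈ -640.12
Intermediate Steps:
I(G) = -3*G
o = 0 (o = (-3*(5 - 5))² = (-3*0)² = 0² = 0)
f(E, y) = -3 + E + y (f(E, y) = -3 + (E + y) = -3 + E + y)
(-80 + 1/(f(o, W) - 69))*8 = (-80 + 1/((-3 + 0 + 7) - 69))*8 = (-80 + 1/(4 - 69))*8 = (-80 + 1/(-65))*8 = (-80 - 1/65)*8 = -5201/65*8 = -41608/65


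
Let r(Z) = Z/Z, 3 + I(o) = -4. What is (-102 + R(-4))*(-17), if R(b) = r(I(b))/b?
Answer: 6953/4 ≈ 1738.3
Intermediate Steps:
I(o) = -7 (I(o) = -3 - 4 = -7)
r(Z) = 1
R(b) = 1/b
(-102 + R(-4))*(-17) = (-102 + 1/(-4))*(-17) = (-102 - 1/4)*(-17) = -409/4*(-17) = 6953/4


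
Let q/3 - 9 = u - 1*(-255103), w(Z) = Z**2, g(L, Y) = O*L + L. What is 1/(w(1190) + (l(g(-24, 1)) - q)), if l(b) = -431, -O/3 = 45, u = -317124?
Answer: 1/1601705 ≈ 6.2433e-7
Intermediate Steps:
O = -135 (O = -3*45 = -135)
g(L, Y) = -134*L (g(L, Y) = -135*L + L = -134*L)
q = -186036 (q = 27 + 3*(-317124 - 1*(-255103)) = 27 + 3*(-317124 + 255103) = 27 + 3*(-62021) = 27 - 186063 = -186036)
1/(w(1190) + (l(g(-24, 1)) - q)) = 1/(1190**2 + (-431 - 1*(-186036))) = 1/(1416100 + (-431 + 186036)) = 1/(1416100 + 185605) = 1/1601705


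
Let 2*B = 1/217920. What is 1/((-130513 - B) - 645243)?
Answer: -435840/338105495041 ≈ -1.2891e-6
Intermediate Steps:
B = 1/435840 (B = (½)/217920 = (½)*(1/217920) = 1/435840 ≈ 2.2944e-6)
1/((-130513 - B) - 645243) = 1/((-130513 - 1*1/435840) - 645243) = 1/((-130513 - 1/435840) - 645243) = 1/(-56882785921/435840 - 645243) = 1/(-338105495041/435840) = -435840/338105495041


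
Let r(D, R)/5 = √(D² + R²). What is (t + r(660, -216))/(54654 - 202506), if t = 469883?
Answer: -469883/147852 - 5*√3349/12321 ≈ -3.2015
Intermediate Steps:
r(D, R) = 5*√(D² + R²)
(t + r(660, -216))/(54654 - 202506) = (469883 + 5*√(660² + (-216)²))/(54654 - 202506) = (469883 + 5*√(435600 + 46656))/(-147852) = (469883 + 5*√482256)*(-1/147852) = (469883 + 5*(12*√3349))*(-1/147852) = (469883 + 60*√3349)*(-1/147852) = -469883/147852 - 5*√3349/12321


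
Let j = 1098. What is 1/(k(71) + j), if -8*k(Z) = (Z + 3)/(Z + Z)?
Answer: 568/623627 ≈ 0.00091080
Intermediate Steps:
k(Z) = -(3 + Z)/(16*Z) (k(Z) = -(Z + 3)/(8*(Z + Z)) = -(3 + Z)/(8*(2*Z)) = -(3 + Z)*1/(2*Z)/8 = -(3 + Z)/(16*Z))
1/(k(71) + j) = 1/((1/16)*(-3 - 1*71)/71 + 1098) = 1/((1/16)*(1/71)*(-3 - 71) + 1098) = 1/((1/16)*(1/71)*(-74) + 1098) = 1/(-37/568 + 1098) = 1/(623627/568) = 568/623627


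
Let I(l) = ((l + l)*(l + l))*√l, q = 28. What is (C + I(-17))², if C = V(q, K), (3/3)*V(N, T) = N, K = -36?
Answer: -22716928 + 64736*I*√17 ≈ -2.2717e+7 + 2.6691e+5*I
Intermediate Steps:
V(N, T) = N
I(l) = 4*l^(5/2) (I(l) = ((2*l)*(2*l))*√l = (4*l²)*√l = 4*l^(5/2))
C = 28
(C + I(-17))² = (28 + 4*(-17)^(5/2))² = (28 + 4*(289*I*√17))² = (28 + 1156*I*√17)²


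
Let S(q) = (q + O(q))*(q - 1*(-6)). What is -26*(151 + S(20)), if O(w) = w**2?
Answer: -287846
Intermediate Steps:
S(q) = (6 + q)*(q + q**2) (S(q) = (q + q**2)*(q - 1*(-6)) = (q + q**2)*(q + 6) = (q + q**2)*(6 + q) = (6 + q)*(q + q**2))
-26*(151 + S(20)) = -26*(151 + 20*(6 + 20**2 + 7*20)) = -26*(151 + 20*(6 + 400 + 140)) = -26*(151 + 20*546) = -26*(151 + 10920) = -26*11071 = -287846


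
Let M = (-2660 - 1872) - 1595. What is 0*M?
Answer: 0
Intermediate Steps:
M = -6127 (M = -4532 - 1595 = -6127)
0*M = 0*(-6127) = 0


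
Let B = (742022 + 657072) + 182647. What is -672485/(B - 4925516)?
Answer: 134497/668755 ≈ 0.20112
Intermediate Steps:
B = 1581741 (B = 1399094 + 182647 = 1581741)
-672485/(B - 4925516) = -672485/(1581741 - 4925516) = -672485/(-3343775) = -672485*(-1/3343775) = 134497/668755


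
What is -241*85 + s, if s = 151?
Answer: -20334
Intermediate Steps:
-241*85 + s = -241*85 + 151 = -20485 + 151 = -20334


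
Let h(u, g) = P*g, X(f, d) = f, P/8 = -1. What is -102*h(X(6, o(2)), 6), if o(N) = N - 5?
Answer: 4896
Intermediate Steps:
P = -8 (P = 8*(-1) = -8)
o(N) = -5 + N
h(u, g) = -8*g
-102*h(X(6, o(2)), 6) = -(-816)*6 = -102*(-48) = 4896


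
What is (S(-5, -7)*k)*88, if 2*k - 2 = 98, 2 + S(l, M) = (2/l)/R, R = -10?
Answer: -8624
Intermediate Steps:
S(l, M) = -2 - 1/(5*l) (S(l, M) = -2 + (2/l)/(-10) = -2 + (2/l)*(-1/10) = -2 - 1/(5*l))
k = 50 (k = 1 + (1/2)*98 = 1 + 49 = 50)
(S(-5, -7)*k)*88 = ((-2 - 1/5/(-5))*50)*88 = ((-2 - 1/5*(-1/5))*50)*88 = ((-2 + 1/25)*50)*88 = -49/25*50*88 = -98*88 = -8624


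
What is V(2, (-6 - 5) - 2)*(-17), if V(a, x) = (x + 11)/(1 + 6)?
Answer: 34/7 ≈ 4.8571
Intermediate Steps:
V(a, x) = 11/7 + x/7 (V(a, x) = (11 + x)/7 = (11 + x)*(1/7) = 11/7 + x/7)
V(2, (-6 - 5) - 2)*(-17) = (11/7 + ((-6 - 5) - 2)/7)*(-17) = (11/7 + (-11 - 2)/7)*(-17) = (11/7 + (1/7)*(-13))*(-17) = (11/7 - 13/7)*(-17) = -2/7*(-17) = 34/7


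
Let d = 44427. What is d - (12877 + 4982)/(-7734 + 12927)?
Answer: 76897184/1731 ≈ 44424.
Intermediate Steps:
d - (12877 + 4982)/(-7734 + 12927) = 44427 - (12877 + 4982)/(-7734 + 12927) = 44427 - 17859/5193 = 44427 - 1*5953/1731 = 44427 - 5953/1731 = 76897184/1731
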